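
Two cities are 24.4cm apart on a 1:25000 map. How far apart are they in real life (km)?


Real distance = map distance × scale
= 24.4cm × 25000
= 610000 cm = 6100.0 m
= 6.100 km

6.100 km


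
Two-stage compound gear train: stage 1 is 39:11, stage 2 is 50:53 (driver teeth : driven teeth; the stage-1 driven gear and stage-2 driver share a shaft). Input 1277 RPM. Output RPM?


Stage 1: RPM_B = RPM_A × t_A/t_B = 1277 × 39/11 = 49803/11 ≈ 4527.55
B and C share a shaft → RPM_C = RPM_B
Stage 2: RPM_D = RPM_C × t_C/t_D = RPM_A × (t_A×t_C)/(t_B×t_D)
Overall ratio = (39×50)/(11×53) = 1950/583
RPM_D = 1277 × 1950/583 = 2490150/583
≈ 4271.27 RPM

4271.27 RPM


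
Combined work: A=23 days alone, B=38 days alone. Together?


Rate of A = 1/23 per day
Rate of B = 1/38 per day
Combined rate = 1/23 + 1/38 = 61/874 ≈ 0.0698 per day
Days = 1 / combined rate = 874/61
≈ 14.33 days

14.33 days


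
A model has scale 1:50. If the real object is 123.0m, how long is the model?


Model size = real / scale
= 123.0 / 50
= 2.4600 m

2.4600 m


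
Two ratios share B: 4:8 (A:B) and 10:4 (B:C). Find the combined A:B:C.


Match B: multiply A:B by 10 → 40:80
Multiply B:C by 8 → 80:32
Combined: 40:80:32
GCD = 8
= 5:10:4

5:10:4


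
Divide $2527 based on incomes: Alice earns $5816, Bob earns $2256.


Total income = 5816 + 2256 = $8072
Alice: $2527 × 5816/8072 = $1820.74
Bob: $2527 × 2256/8072 = $706.26
= Alice: $1820.74, Bob: $706.26

Alice: $1820.74, Bob: $706.26


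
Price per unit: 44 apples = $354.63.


Unit rate = total / quantity
= 354.63 / 44
= $8.06 per unit

$8.06 per unit


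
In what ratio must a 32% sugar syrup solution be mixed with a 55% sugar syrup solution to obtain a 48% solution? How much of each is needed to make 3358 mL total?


Let x parts of 32% mix with y parts of 55%.
32x + 55y = 48(x + y)
32x + 55y = 48x + 48y
x(32 - 48) = y(48 - 55)
x/y = (55 - 48)/(48 - 32) = 7/16
Simplify: 7:16
Total parts = 23; one part = 3358/23 = 146.00 mL
32% solution: 7×146.00 = 1022.00 mL
55% solution: 16×146.00 = 2336.00 mL
= ratio 7:16; 1022.00 mL and 2336.00 mL

ratio 7:16; 1022.00 mL and 2336.00 mL


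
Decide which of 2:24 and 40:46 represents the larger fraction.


2/24 = 0.0833
40/46 = 0.8696
0.0833 < 0.8696, so 2:24 is less
= 40:46

40:46


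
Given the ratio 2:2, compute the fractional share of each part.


Total parts = 2 + 2 = 4
First part: 2/4 = 1/2
Second part: 2/4 = 1/2
= 1/2 and 1/2

1/2 and 1/2


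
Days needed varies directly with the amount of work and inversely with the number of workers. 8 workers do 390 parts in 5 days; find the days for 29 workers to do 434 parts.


Days ∝ work / workers, so d₂ = d₁ × (m₁/m₂) × (w₂/w₁)
Workers factor (inverse): 8/29 ≈ 0.2759
Work factor (direct): 434/390 ≈ 1.1128
d₂ = 5 × 8/29 × 434/390 = (5 × 8 × 434) / (29 × 390) = 17360/11310
≈ 1.53 days

1.53 days


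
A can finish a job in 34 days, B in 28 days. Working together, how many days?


Rate of A = 1/34 per day
Rate of B = 1/28 per day
Combined rate = 1/34 + 1/28 = 62/952 ≈ 0.0651 per day
Days = 1 / combined rate = 952/62
≈ 15.35 days

15.35 days


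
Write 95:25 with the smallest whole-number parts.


GCD(95, 25) = 5
95/5 : 25/5
= 19:5

19:5


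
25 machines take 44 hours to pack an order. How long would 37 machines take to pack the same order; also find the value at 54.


Inverse proportion: x × y = constant
k = 25 × 44 = 1100
At x=37: k/37 = 29.73
At x=54: k/54 = 20.37
= 29.73 and 20.37

29.73 and 20.37


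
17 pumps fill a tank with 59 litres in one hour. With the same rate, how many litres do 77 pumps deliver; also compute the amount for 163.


Direct proportion: y/x = constant
k = 59/17 ≈ 3.4706
y at x=77: k × 77 = 59 × 77 / 17 = 4543/17 ≈ 267.24
y at x=163: k × 163 = 59 × 163 / 17 = 9617/17 ≈ 565.71
= 267.24 and 565.71

267.24 and 565.71


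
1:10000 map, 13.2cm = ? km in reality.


Real distance = map distance × scale
= 13.2cm × 10000
= 132000 cm = 1320.0 m
= 1.320 km

1.320 km


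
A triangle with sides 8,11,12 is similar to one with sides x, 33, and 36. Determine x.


Scale factor = 33/11 = 3
Missing side = 8 × 3
= 24.0

24.0


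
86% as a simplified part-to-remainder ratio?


86% means 86 parts out of 100; remainder = 14
Part : remainder = 86:14
GCD = 2
= 43:7

43:7


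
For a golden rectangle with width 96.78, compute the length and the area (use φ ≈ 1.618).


φ = (1 + √5) / 2 ≈ 1.618
Length = width × φ = 96.78 × 1.618 = 156.59004
≈ 156.59
Area = width × length = 96.78 × 156.59004 = 15154.7840712 ≈ 15154.78
= Length: 156.59, Area: 15154.78

Length: 156.59, Area: 15154.78


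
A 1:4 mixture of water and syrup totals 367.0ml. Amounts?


Total parts = 1 + 4 = 5
water: 367.0 × 1/5 = 73.4ml
syrup: 367.0 × 4/5 = 293.6ml
= 73.4ml and 293.6ml

73.4ml and 293.6ml


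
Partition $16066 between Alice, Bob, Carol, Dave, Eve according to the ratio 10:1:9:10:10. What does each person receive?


Total parts = 10 + 1 + 9 + 10 + 10 = 40
Alice: 16066 × 10/40 = 4016.50
Bob: 16066 × 1/40 = 401.65
Carol: 16066 × 9/40 = 3614.85
Dave: 16066 × 10/40 = 4016.50
Eve: 16066 × 10/40 = 4016.50
= Alice: $4016.50, Bob: $401.65, Carol: $3614.85, Dave: $4016.50, Eve: $4016.50

Alice: $4016.50, Bob: $401.65, Carol: $3614.85, Dave: $4016.50, Eve: $4016.50


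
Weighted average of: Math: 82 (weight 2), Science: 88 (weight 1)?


Numerator = 82×2 + 88×1
= 164 + 88
= 252
Total weight = 3
Weighted avg = 252/3
= 84.00

84.00


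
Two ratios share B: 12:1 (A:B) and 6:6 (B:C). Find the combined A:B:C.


Match B: multiply A:B by 6 → 72:6
Multiply B:C by 1 → 6:6
Combined: 72:6:6
GCD = 6
= 12:1:1

12:1:1


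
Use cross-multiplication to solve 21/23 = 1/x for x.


Cross multiply: 21 × x = 23 × 1
21x = 23
x = 23 / 21
= 1.10

1.10


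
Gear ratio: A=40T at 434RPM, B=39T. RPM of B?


Gear ratio = 40:39 = 40:39
RPM_B = RPM_A × (teeth_A / teeth_B)
= 434 × (40/39)
= 445.1 RPM

445.1 RPM


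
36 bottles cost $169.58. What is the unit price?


Unit rate = total / quantity
= 169.58 / 36
= $4.71 per unit

$4.71 per unit


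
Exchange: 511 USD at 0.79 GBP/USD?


Amount × rate = 511 × 0.79
= 403.69 GBP

403.69 GBP


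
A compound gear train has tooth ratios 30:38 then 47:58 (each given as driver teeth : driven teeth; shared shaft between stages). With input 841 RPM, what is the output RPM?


Stage 1: RPM_B = RPM_A × t_A/t_B = 841 × 30/38 = 25230/38 ≈ 663.95
B and C share a shaft → RPM_C = RPM_B
Stage 2: RPM_D = RPM_C × t_C/t_D = RPM_A × (t_A×t_C)/(t_B×t_D)
Overall ratio = (30×47)/(38×58) = 1410/2204
RPM_D = 841 × 1410/2204 = 1185810/2204
≈ 538.03 RPM

538.03 RPM


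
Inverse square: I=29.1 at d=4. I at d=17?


I₁d₁² = I₂d₂²
I₂ = I₁ × (d₁/d₂)²
= 29.1 × (4/17)²
= 29.1 × 16/289
= 465.6/289
≈ 1.6111

1.6111


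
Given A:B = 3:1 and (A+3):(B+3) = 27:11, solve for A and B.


Let A = 3k, B = 1k.
(3k + 3) / (1k + 3) = 27/11
Cross-multiply: 11(3k + 3) = 27(1k + 3)
33k + 33 = 27k + 81
33k - 27k = 81 - 33
6k = 48
k = 48/6 = 8
A = 3×8 = 24, B = 1×8 = 8
= A = 24, B = 8

A = 24, B = 8


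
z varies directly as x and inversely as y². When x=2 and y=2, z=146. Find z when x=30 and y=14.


z = k·x/y²
Solve for k using the known point: k = z·y²/x = 146×4/2 = 584/2 = 292.0000
Now evaluate at x=30, y=14:
z = k × 30 / 196 = (584 × 30) / (2 × 196) = 17520/392
≈ 44.6939

44.6939


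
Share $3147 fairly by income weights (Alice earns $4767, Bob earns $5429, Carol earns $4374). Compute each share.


Total income = 4767 + 5429 + 4374 = $14570
Alice: $3147 × 4767/14570 = $1029.63
Bob: $3147 × 5429/14570 = $1172.62
Carol: $3147 × 4374/14570 = $944.75
= Alice: $1029.63, Bob: $1172.62, Carol: $944.75

Alice: $1029.63, Bob: $1172.62, Carol: $944.75


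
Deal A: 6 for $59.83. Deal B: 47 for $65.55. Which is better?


Deal A: $59.83/6 = $9.9717/unit
Deal B: $65.55/47 = $1.3947/unit
B is cheaper per unit
= Deal B

Deal B


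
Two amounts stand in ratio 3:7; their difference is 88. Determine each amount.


Let A = 3k, B = 7k.
7k - 3k = 88
4k = 88 → k = 88/4 = 22
A = 3×22 = 66, B = 7×22 = 154
= A = 66, B = 154

A = 66, B = 154


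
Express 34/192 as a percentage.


Percentage = (part / whole) × 100
= (34 / 192) × 100
≈ 17.71%

17.71%


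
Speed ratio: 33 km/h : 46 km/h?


Ratio = 33:46
GCD = 1
Simplified = 33:46
Time ratio (same distance) = 46:33
Speed ratio = 33:46

33:46


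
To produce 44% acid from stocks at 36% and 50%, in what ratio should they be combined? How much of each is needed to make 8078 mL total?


Let x parts of 36% mix with y parts of 50%.
36x + 50y = 44(x + y)
36x + 50y = 44x + 44y
x(36 - 44) = y(44 - 50)
x/y = (50 - 44)/(44 - 36) = 6/8
Simplify: 3:4
Total parts = 7; one part = 8078/7 = 1154.00 mL
36% solution: 3×1154.00 = 3462.00 mL
50% solution: 4×1154.00 = 4616.00 mL
= ratio 3:4; 3462.00 mL and 4616.00 mL

ratio 3:4; 3462.00 mL and 4616.00 mL


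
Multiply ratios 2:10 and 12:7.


Compound ratio = (2×12) : (10×7)
= 24:70
GCD = 2
= 12:35

12:35


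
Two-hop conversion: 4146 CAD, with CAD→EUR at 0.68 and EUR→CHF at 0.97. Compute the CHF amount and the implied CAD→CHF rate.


Step 1: 4146 CAD × 0.68 = 2819.28 EUR
Step 2: 2819.28 EUR × 0.97 = 2734.70 CHF
Implied rate CAD→CHF = 0.68 × 0.97 = 0.6596
= 2734.70 CHF; implied rate 0.6596 CHF/CAD

2734.70 CHF; implied rate 0.6596 CHF/CAD


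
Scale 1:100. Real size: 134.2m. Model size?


Model size = real / scale
= 134.2 / 100
= 1.3420 m

1.3420 m


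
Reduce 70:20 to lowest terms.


GCD(70, 20) = 10
70/10 : 20/10
= 7:2

7:2


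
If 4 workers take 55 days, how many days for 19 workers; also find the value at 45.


Inverse proportion: x × y = constant
k = 4 × 55 = 220
At x=19: k/19 = 11.58
At x=45: k/45 = 4.89
= 11.58 and 4.89

11.58 and 4.89


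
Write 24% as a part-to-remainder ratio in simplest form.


24% means 24 parts out of 100; remainder = 76
Part : remainder = 24:76
GCD = 4
= 6:19

6:19


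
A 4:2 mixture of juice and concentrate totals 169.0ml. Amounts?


Total parts = 4 + 2 = 6
juice: 169.0 × 4/6 = 112.7ml
concentrate: 169.0 × 2/6 = 56.3ml
= 112.7ml and 56.3ml

112.7ml and 56.3ml


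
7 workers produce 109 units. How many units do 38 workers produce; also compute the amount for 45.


Direct proportion: y/x = constant
k = 109/7 ≈ 15.5714
y at x=38: k × 38 = 109 × 38 / 7 = 4142/7 ≈ 591.71
y at x=45: k × 45 = 109 × 45 / 7 = 4905/7 ≈ 700.71
= 591.71 and 700.71

591.71 and 700.71


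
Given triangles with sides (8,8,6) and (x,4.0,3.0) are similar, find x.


Scale factor = 4.0/8 = 0.5
Missing side = 8 × 0.5
= 4.0

4.0


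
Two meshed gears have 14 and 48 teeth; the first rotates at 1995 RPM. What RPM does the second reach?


Gear ratio = 14:48 = 7:24
RPM_B = RPM_A × (teeth_A / teeth_B)
= 1995 × (14/48)
= 581.9 RPM

581.9 RPM


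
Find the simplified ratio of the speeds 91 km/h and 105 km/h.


Ratio = 91:105
GCD = 7
Simplified = 13:15
Time ratio (same distance) = 15:13
Speed ratio = 13:15

13:15


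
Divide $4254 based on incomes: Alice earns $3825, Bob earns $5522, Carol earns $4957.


Total income = 3825 + 5522 + 4957 = $14304
Alice: $4254 × 3825/14304 = $1137.55
Bob: $4254 × 5522/14304 = $1642.24
Carol: $4254 × 4957/14304 = $1474.21
= Alice: $1137.55, Bob: $1642.24, Carol: $1474.21

Alice: $1137.55, Bob: $1642.24, Carol: $1474.21


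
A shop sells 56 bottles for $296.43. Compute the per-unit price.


Unit rate = total / quantity
= 296.43 / 56
= $5.29 per unit

$5.29 per unit


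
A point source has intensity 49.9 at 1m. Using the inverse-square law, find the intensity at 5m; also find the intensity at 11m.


I₁d₁² = I₂d₂²
I at 5m = 49.9 × (1/5)² = 49.9 × 1/25 = 49.9/25 = 1.9960
I at 11m = 49.9 × (1/11)² = 49.9 × 1/121 = 49.9/121 ≈ 0.4124
= 1.9960 and 0.4124

1.9960 and 0.4124


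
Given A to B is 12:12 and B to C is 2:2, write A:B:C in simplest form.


Match B: multiply A:B by 2 → 24:24
Multiply B:C by 12 → 24:24
Combined: 24:24:24
GCD = 24
= 1:1:1

1:1:1


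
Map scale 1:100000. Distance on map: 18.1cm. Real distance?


Real distance = map distance × scale
= 18.1cm × 100000
= 1810000 cm = 18100.0 m
= 18.100 km

18.100 km


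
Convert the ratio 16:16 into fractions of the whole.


Total parts = 16 + 16 = 32
First part: 16/32 = 1/2
Second part: 16/32 = 1/2
= 1/2 and 1/2

1/2 and 1/2


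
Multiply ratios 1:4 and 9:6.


Compound ratio = (1×9) : (4×6)
= 9:24
GCD = 3
= 3:8

3:8


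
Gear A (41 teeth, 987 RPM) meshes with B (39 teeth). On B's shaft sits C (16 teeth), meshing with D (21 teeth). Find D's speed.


Stage 1: RPM_B = RPM_A × t_A/t_B = 987 × 41/39 = 40467/39 ≈ 1037.62
B and C share a shaft → RPM_C = RPM_B
Stage 2: RPM_D = RPM_C × t_C/t_D = RPM_A × (t_A×t_C)/(t_B×t_D)
Overall ratio = (41×16)/(39×21) = 656/819
RPM_D = 987 × 656/819 = 647472/819
≈ 790.56 RPM

790.56 RPM


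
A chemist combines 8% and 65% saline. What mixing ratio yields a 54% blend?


Let x parts of 8% mix with y parts of 65%.
8x + 65y = 54(x + y)
8x + 65y = 54x + 54y
x(8 - 54) = y(54 - 65)
x/y = (65 - 54)/(54 - 8) = 11/46
Simplify: 11:46
= 11:46

11:46


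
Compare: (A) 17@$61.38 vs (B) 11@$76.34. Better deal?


Deal A: $61.38/17 = $3.6106/unit
Deal B: $76.34/11 = $6.9400/unit
A is cheaper per unit
= Deal A

Deal A


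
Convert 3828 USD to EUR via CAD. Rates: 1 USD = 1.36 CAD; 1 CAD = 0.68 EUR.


Step 1: 3828 USD × 1.36 = 5206.08 CAD
Step 2: 5206.08 CAD × 0.68 = 3540.13 EUR
Implied rate USD→EUR = 1.36 × 0.68 = 0.9248
= 3540.13 EUR

3540.13 EUR


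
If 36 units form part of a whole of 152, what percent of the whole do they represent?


Percentage = (part / whole) × 100
= (36 / 152) × 100
≈ 23.68%

23.68%


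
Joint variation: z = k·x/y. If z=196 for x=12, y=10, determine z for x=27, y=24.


z = k·x/y
Solve for k using the known point: k = z·y/x = 196×10/12 = 1960/12 ≈ 163.3333
Now evaluate at x=27, y=24:
z = k × 27 / 24 = (1960 × 27) / (12 × 24) = 52920/288
= 183.7500

183.7500


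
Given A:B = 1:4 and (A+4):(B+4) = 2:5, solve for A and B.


Let A = 1k, B = 4k.
(1k + 4) / (4k + 4) = 2/5
Cross-multiply: 5(1k + 4) = 2(4k + 4)
5k + 20 = 8k + 8
5k - 8k = 8 - 20
-3k = -12
k = -12/-3 = 4
A = 1×4 = 4, B = 4×4 = 16
= A = 4, B = 16

A = 4, B = 16


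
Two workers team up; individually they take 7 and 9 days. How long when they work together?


Rate of A = 1/7 per day
Rate of B = 1/9 per day
Combined rate = 1/7 + 1/9 = 16/63 ≈ 0.2540 per day
Days = 1 / combined rate = 63/16
≈ 3.94 days

3.94 days


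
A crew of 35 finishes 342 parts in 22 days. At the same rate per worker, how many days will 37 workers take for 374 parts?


Days ∝ work / workers, so d₂ = d₁ × (m₁/m₂) × (w₂/w₁)
Workers factor (inverse): 35/37 ≈ 0.9459
Work factor (direct): 374/342 ≈ 1.0936
d₂ = 22 × 35/37 × 374/342 = (22 × 35 × 374) / (37 × 342) = 287980/12654
≈ 22.76 days

22.76 days


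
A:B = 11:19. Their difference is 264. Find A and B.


Let A = 11k, B = 19k.
19k - 11k = 264
8k = 264 → k = 264/8 = 33
A = 11×33 = 363, B = 19×33 = 627
= A = 363, B = 627

A = 363, B = 627


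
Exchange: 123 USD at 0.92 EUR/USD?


Amount × rate = 123 × 0.92
= 113.16 EUR

113.16 EUR


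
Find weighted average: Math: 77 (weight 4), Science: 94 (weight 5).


Numerator = 77×4 + 94×5
= 308 + 470
= 778
Total weight = 9
Weighted avg = 778/9
= 86.44

86.44


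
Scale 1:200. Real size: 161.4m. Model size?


Model size = real / scale
= 161.4 / 200
= 0.8070 m

0.8070 m


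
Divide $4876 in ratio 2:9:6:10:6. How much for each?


Total parts = 2 + 9 + 6 + 10 + 6 = 33
Part 1: 4876 × 2/33 = 295.52
Part 2: 4876 × 9/33 = 1329.82
Part 3: 4876 × 6/33 = 886.55
Part 4: 4876 × 10/33 = 1477.58
Part 5: 4876 × 6/33 = 886.55
= Part 1: $295.52, Part 2: $1329.82, Part 3: $886.55, Part 4: $1477.58, Part 5: $886.55

Part 1: $295.52, Part 2: $1329.82, Part 3: $886.55, Part 4: $1477.58, Part 5: $886.55


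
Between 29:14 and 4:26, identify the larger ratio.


29/14 = 2.0714
4/26 = 0.1538
2.0714 > 0.1538, so 29:14 is greater
= 29:14

29:14


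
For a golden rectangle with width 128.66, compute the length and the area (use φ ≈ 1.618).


φ = (1 + √5) / 2 ≈ 1.618
Length = width × φ = 128.66 × 1.618 = 208.17188
≈ 208.17
Area = width × length = 128.66 × 208.17188 = 26783.3940808 ≈ 26783.39
= Length: 208.17, Area: 26783.39

Length: 208.17, Area: 26783.39


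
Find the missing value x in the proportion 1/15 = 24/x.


Cross multiply: 1 × x = 15 × 24
1x = 360
x = 360 / 1
= 360.00

360.00


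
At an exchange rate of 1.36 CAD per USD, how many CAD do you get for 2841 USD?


Amount × rate = 2841 × 1.36
= 3863.76 CAD

3863.76 CAD


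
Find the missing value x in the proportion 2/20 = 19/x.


Cross multiply: 2 × x = 20 × 19
2x = 380
x = 380 / 2
= 190.00

190.00


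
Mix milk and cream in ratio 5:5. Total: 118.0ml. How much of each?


Total parts = 5 + 5 = 10
milk: 118.0 × 5/10 = 59.0ml
cream: 118.0 × 5/10 = 59.0ml
= 59.0ml and 59.0ml

59.0ml and 59.0ml


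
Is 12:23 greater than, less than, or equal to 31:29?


12/23 = 0.5217
31/29 = 1.0690
0.5217 < 1.0690, so 12:23 is less
= less than

less than


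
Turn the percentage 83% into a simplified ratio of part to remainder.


83% means 83 parts out of 100; remainder = 17
Part : remainder = 83:17
GCD = 1
= 83:17

83:17


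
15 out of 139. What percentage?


Percentage = (part / whole) × 100
= (15 / 139) × 100
≈ 10.79%

10.79%


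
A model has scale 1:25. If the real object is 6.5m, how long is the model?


Model size = real / scale
= 6.5 / 25
= 0.2600 m

0.2600 m


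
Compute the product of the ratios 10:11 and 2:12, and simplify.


Compound ratio = (10×2) : (11×12)
= 20:132
GCD = 4
= 5:33

5:33


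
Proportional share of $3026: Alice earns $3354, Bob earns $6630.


Total income = 3354 + 6630 = $9984
Alice: $3026 × 3354/9984 = $1016.55
Bob: $3026 × 6630/9984 = $2009.45
= Alice: $1016.55, Bob: $2009.45

Alice: $1016.55, Bob: $2009.45


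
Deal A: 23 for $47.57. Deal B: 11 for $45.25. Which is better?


Deal A: $47.57/23 = $2.0683/unit
Deal B: $45.25/11 = $4.1136/unit
A is cheaper per unit
= Deal A

Deal A


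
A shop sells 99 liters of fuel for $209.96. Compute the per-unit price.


Unit rate = total / quantity
= 209.96 / 99
= $2.12 per unit

$2.12 per unit


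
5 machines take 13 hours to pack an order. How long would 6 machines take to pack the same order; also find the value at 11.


Inverse proportion: x × y = constant
k = 5 × 13 = 65
At x=6: k/6 = 10.83
At x=11: k/11 = 5.91
= 10.83 and 5.91

10.83 and 5.91


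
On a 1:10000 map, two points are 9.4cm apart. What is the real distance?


Real distance = map distance × scale
= 9.4cm × 10000
= 94000 cm = 940.0 m
= 0.940 km

0.940 km


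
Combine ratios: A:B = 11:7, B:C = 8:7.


Match B: multiply A:B by 8 → 88:56
Multiply B:C by 7 → 56:49
Combined: 88:56:49
GCD = 1
= 88:56:49

88:56:49


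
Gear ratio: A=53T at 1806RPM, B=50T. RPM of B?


Gear ratio = 53:50 = 53:50
RPM_B = RPM_A × (teeth_A / teeth_B)
= 1806 × (53/50)
= 1914.4 RPM

1914.4 RPM


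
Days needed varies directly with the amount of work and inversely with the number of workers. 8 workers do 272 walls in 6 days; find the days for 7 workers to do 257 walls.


Days ∝ work / workers, so d₂ = d₁ × (m₁/m₂) × (w₂/w₁)
Workers factor (inverse): 8/7 ≈ 1.1429
Work factor (direct): 257/272 ≈ 0.9449
d₂ = 6 × 8/7 × 257/272 = (6 × 8 × 257) / (7 × 272) = 12336/1904
≈ 6.48 days

6.48 days


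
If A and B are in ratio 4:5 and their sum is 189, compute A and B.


Let A = 4k, B = 5k.
4k + 5k = 189
9k = 189 → k = 189/9 = 21
A = 4×21 = 84, B = 5×21 = 105
= A = 84, B = 105

A = 84, B = 105


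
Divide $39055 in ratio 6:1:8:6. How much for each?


Total parts = 6 + 1 + 8 + 6 = 21
Part 1: 39055 × 6/21 = 11158.57
Part 2: 39055 × 1/21 = 1859.76
Part 3: 39055 × 8/21 = 14878.10
Part 4: 39055 × 6/21 = 11158.57
= Part 1: $11158.57, Part 2: $1859.76, Part 3: $14878.10, Part 4: $11158.57

Part 1: $11158.57, Part 2: $1859.76, Part 3: $14878.10, Part 4: $11158.57


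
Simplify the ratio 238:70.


GCD(238, 70) = 14
238/14 : 70/14
= 17:5

17:5


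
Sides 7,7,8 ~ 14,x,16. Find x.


Scale factor = 14/7 = 2
Missing side = 7 × 2
= 14.0

14.0


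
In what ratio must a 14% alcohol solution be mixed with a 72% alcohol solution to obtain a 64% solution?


Let x parts of 14% mix with y parts of 72%.
14x + 72y = 64(x + y)
14x + 72y = 64x + 64y
x(14 - 64) = y(64 - 72)
x/y = (72 - 64)/(64 - 14) = 8/50
Simplify: 4:25
= 4:25

4:25


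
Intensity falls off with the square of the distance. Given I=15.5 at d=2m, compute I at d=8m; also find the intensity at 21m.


I₁d₁² = I₂d₂²
I at 8m = 15.5 × (2/8)² = 15.5 × 4/64 = 62/64 ≈ 0.9688
I at 21m = 15.5 × (2/21)² = 15.5 × 4/441 = 62/441 ≈ 0.1406
= 0.9688 and 0.1406

0.9688 and 0.1406


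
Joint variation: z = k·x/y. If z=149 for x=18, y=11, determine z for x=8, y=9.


z = k·x/y
Solve for k using the known point: k = z·y/x = 149×11/18 = 1639/18 ≈ 91.0556
Now evaluate at x=8, y=9:
z = k × 8 / 9 = (1639 × 8) / (18 × 9) = 13112/162
≈ 80.9383

80.9383


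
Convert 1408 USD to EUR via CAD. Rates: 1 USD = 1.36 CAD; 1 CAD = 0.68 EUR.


Step 1: 1408 USD × 1.36 = 1914.88 CAD
Step 2: 1914.88 CAD × 0.68 = 1302.12 EUR
Implied rate USD→EUR = 1.36 × 0.68 = 0.9248
= 1302.12 EUR

1302.12 EUR


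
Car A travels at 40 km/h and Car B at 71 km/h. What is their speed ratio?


Ratio = 40:71
GCD = 1
Simplified = 40:71
Time ratio (same distance) = 71:40
Speed ratio = 40:71

40:71


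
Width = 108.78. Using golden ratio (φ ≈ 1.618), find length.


φ = (1 + √5) / 2 ≈ 1.618
Length = width × φ = 108.78 × 1.618 = 176.00604
≈ 176.01

176.01


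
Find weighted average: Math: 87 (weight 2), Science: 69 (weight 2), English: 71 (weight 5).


Numerator = 87×2 + 69×2 + 71×5
= 174 + 138 + 355
= 667
Total weight = 9
Weighted avg = 667/9
= 74.11

74.11


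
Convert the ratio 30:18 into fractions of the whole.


Total parts = 30 + 18 = 48
First part: 30/48 = 5/8
Second part: 18/48 = 3/8
= 5/8 and 3/8

5/8 and 3/8


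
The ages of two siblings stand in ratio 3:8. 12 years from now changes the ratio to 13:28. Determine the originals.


Let A = 3k, B = 8k.
(3k + 12) / (8k + 12) = 13/28
Cross-multiply: 28(3k + 12) = 13(8k + 12)
84k + 336 = 104k + 156
84k - 104k = 156 - 336
-20k = -180
k = -180/-20 = 9
A = 3×9 = 27, B = 8×9 = 72
= A = 27, B = 72

A = 27, B = 72


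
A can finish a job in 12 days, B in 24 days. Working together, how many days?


Rate of A = 1/12 per day
Rate of B = 1/24 per day
Combined rate = 1/12 + 1/24 = 36/288 = 0.1250 per day
Days = 1 / combined rate = 288/36
= 8.00 days

8.00 days


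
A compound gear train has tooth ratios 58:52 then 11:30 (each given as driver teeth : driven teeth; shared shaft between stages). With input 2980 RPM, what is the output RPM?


Stage 1: RPM_B = RPM_A × t_A/t_B = 2980 × 58/52 = 172840/52 ≈ 3323.85
B and C share a shaft → RPM_C = RPM_B
Stage 2: RPM_D = RPM_C × t_C/t_D = RPM_A × (t_A×t_C)/(t_B×t_D)
Overall ratio = (58×11)/(52×30) = 638/1560
RPM_D = 2980 × 638/1560 = 1901240/1560
≈ 1218.74 RPM

1218.74 RPM


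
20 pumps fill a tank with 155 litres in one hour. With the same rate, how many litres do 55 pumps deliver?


Direct proportion: y/x = constant
k = 155/20 = 7.7500
y₂ = k × 55 = 155 × 55 / 20 = 8525/20
= 426.25

426.25


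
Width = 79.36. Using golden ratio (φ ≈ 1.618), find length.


φ = (1 + √5) / 2 ≈ 1.618
Length = width × φ = 79.36 × 1.618 = 128.40448
≈ 128.40

128.40


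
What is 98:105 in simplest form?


GCD(98, 105) = 7
98/7 : 105/7
= 14:15

14:15


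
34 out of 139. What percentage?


Percentage = (part / whole) × 100
= (34 / 139) × 100
≈ 24.46%

24.46%


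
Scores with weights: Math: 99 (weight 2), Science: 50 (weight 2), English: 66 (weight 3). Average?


Numerator = 99×2 + 50×2 + 66×3
= 198 + 100 + 198
= 496
Total weight = 7
Weighted avg = 496/7
= 70.86

70.86


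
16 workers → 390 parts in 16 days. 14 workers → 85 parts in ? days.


Days ∝ work / workers, so d₂ = d₁ × (m₁/m₂) × (w₂/w₁)
Workers factor (inverse): 16/14 ≈ 1.1429
Work factor (direct): 85/390 ≈ 0.2179
d₂ = 16 × 16/14 × 85/390 = (16 × 16 × 85) / (14 × 390) = 21760/5460
≈ 3.99 days

3.99 days


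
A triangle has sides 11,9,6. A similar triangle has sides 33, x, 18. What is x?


Scale factor = 33/11 = 3
Missing side = 9 × 3
= 27.0

27.0


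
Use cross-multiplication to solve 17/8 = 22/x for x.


Cross multiply: 17 × x = 8 × 22
17x = 176
x = 176 / 17
= 10.35

10.35


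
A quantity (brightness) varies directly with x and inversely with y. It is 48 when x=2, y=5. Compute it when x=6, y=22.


z = k·x/y
Solve for k using the known point: k = z·y/x = 48×5/2 = 240/2 = 120.0000
Now evaluate at x=6, y=22:
z = k × 6 / 22 = (240 × 6) / (2 × 22) = 1440/44
≈ 32.7273

32.7273


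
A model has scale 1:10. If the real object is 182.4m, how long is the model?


Model size = real / scale
= 182.4 / 10
= 18.2400 m

18.2400 m


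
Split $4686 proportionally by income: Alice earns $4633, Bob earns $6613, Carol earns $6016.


Total income = 4633 + 6613 + 6016 = $17262
Alice: $4686 × 4633/17262 = $1257.69
Bob: $4686 × 6613/17262 = $1795.19
Carol: $4686 × 6016/17262 = $1633.12
= Alice: $1257.69, Bob: $1795.19, Carol: $1633.12

Alice: $1257.69, Bob: $1795.19, Carol: $1633.12


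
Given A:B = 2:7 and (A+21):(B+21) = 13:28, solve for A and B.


Let A = 2k, B = 7k.
(2k + 21) / (7k + 21) = 13/28
Cross-multiply: 28(2k + 21) = 13(7k + 21)
56k + 588 = 91k + 273
56k - 91k = 273 - 588
-35k = -315
k = -315/-35 = 9
A = 2×9 = 18, B = 7×9 = 63
= A = 18, B = 63

A = 18, B = 63


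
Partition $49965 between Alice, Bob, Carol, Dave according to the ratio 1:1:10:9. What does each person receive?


Total parts = 1 + 1 + 10 + 9 = 21
Alice: 49965 × 1/21 = 2379.29
Bob: 49965 × 1/21 = 2379.29
Carol: 49965 × 10/21 = 23792.86
Dave: 49965 × 9/21 = 21413.57
= Alice: $2379.29, Bob: $2379.29, Carol: $23792.86, Dave: $21413.57

Alice: $2379.29, Bob: $2379.29, Carol: $23792.86, Dave: $21413.57


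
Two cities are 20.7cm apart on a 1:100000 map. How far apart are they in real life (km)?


Real distance = map distance × scale
= 20.7cm × 100000
= 2070000 cm = 20700.0 m
= 20.700 km

20.700 km


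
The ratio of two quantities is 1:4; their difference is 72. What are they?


Let A = 1k, B = 4k.
4k - 1k = 72
3k = 72 → k = 72/3 = 24
A = 1×24 = 24, B = 4×24 = 96
= A = 24, B = 96

A = 24, B = 96


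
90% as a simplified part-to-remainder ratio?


90% means 90 parts out of 100; remainder = 10
Part : remainder = 90:10
GCD = 10
= 9:1

9:1


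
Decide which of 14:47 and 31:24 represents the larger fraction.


14/47 = 0.2979
31/24 = 1.2917
0.2979 < 1.2917, so 14:47 is less
= 31:24

31:24


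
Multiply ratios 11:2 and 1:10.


Compound ratio = (11×1) : (2×10)
= 11:20
GCD = 1
= 11:20

11:20


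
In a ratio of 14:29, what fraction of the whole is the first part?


Total parts = 14 + 29 = 43
First part: 14/43 = 14/43
= 14/43

14/43


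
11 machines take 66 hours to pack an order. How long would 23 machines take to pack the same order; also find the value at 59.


Inverse proportion: x × y = constant
k = 11 × 66 = 726
At x=23: k/23 = 31.57
At x=59: k/59 = 12.31
= 31.57 and 12.31

31.57 and 12.31


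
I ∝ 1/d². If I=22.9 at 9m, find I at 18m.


I₁d₁² = I₂d₂²
I₂ = I₁ × (d₁/d₂)²
= 22.9 × (9/18)²
= 22.9 × 81/324
= 1854.9/324
= 5.7250

5.7250


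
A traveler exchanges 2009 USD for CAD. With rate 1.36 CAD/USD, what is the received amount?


Amount × rate = 2009 × 1.36
= 2732.24 CAD

2732.24 CAD


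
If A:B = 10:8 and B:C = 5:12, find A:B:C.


Match B: multiply A:B by 5 → 50:40
Multiply B:C by 8 → 40:96
Combined: 50:40:96
GCD = 2
= 25:20:48

25:20:48


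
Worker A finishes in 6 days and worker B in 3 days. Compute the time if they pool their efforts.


Rate of A = 1/6 per day
Rate of B = 1/3 per day
Combined rate = 1/6 + 1/3 = 9/18 = 0.5000 per day
Days = 1 / combined rate = 18/9
= 2.00 days

2.00 days


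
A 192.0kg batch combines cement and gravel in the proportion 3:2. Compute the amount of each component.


Total parts = 3 + 2 = 5
cement: 192.0 × 3/5 = 115.2kg
gravel: 192.0 × 2/5 = 76.8kg
= 115.2kg and 76.8kg

115.2kg and 76.8kg


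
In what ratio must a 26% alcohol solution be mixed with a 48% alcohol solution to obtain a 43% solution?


Let x parts of 26% mix with y parts of 48%.
26x + 48y = 43(x + y)
26x + 48y = 43x + 43y
x(26 - 43) = y(43 - 48)
x/y = (48 - 43)/(43 - 26) = 5/17
Simplify: 5:17
= 5:17

5:17


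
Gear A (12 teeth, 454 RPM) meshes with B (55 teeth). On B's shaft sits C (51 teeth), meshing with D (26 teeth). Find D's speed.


Stage 1: RPM_B = RPM_A × t_A/t_B = 454 × 12/55 = 5448/55 ≈ 99.05
B and C share a shaft → RPM_C = RPM_B
Stage 2: RPM_D = RPM_C × t_C/t_D = RPM_A × (t_A×t_C)/(t_B×t_D)
Overall ratio = (12×51)/(55×26) = 612/1430
RPM_D = 454 × 612/1430 = 277848/1430
≈ 194.30 RPM

194.30 RPM


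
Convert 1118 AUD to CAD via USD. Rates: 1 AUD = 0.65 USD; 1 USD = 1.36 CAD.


Step 1: 1118 AUD × 0.65 = 726.70 USD
Step 2: 726.70 USD × 1.36 = 988.31 CAD
Implied rate AUD→CAD = 0.65 × 1.36 = 0.8840
= 988.31 CAD

988.31 CAD


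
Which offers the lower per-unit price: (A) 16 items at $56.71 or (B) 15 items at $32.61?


Deal A: $56.71/16 = $3.5444/unit
Deal B: $32.61/15 = $2.1740/unit
B is cheaper per unit
= Deal B

Deal B


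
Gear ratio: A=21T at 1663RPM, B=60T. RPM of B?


Gear ratio = 21:60 = 7:20
RPM_B = RPM_A × (teeth_A / teeth_B)
= 1663 × (21/60)
= 582.1 RPM

582.1 RPM


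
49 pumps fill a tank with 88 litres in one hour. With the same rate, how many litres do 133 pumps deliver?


Direct proportion: y/x = constant
k = 88/49 ≈ 1.7959
y₂ = k × 133 = 88 × 133 / 49 = 11704/49
≈ 238.86

238.86


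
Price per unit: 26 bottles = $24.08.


Unit rate = total / quantity
= 24.08 / 26
= $0.93 per unit

$0.93 per unit


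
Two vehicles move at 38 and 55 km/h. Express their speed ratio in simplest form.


Ratio = 38:55
GCD = 1
Simplified = 38:55
Time ratio (same distance) = 55:38
Speed ratio = 38:55

38:55


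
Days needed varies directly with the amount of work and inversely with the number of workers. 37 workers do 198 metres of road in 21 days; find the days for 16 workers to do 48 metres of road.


Days ∝ work / workers, so d₂ = d₁ × (m₁/m₂) × (w₂/w₁)
Workers factor (inverse): 37/16 = 2.3125
Work factor (direct): 48/198 ≈ 0.2424
d₂ = 21 × 37/16 × 48/198 = (21 × 37 × 48) / (16 × 198) = 37296/3168
≈ 11.77 days

11.77 days


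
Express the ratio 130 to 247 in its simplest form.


GCD(130, 247) = 13
130/13 : 247/13
= 10:19

10:19


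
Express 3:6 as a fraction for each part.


Total parts = 3 + 6 = 9
First part: 3/9 = 1/3
Second part: 6/9 = 2/3
= 1/3 and 2/3

1/3 and 2/3


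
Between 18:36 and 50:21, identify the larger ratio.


18/36 = 0.5000
50/21 = 2.3810
0.5000 < 2.3810, so 18:36 is less
= 50:21

50:21


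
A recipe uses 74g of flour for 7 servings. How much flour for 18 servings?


Direct proportion: y/x = constant
k = 74/7 ≈ 10.5714
y₂ = k × 18 = 74 × 18 / 7 = 1332/7
≈ 190.29

190.29


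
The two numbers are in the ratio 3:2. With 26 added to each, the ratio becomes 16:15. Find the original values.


Let A = 3k, B = 2k.
(3k + 26) / (2k + 26) = 16/15
Cross-multiply: 15(3k + 26) = 16(2k + 26)
45k + 390 = 32k + 416
45k - 32k = 416 - 390
13k = 26
k = 26/13 = 2
A = 3×2 = 6, B = 2×2 = 4
= A = 6, B = 4

A = 6, B = 4


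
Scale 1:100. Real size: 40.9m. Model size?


Model size = real / scale
= 40.9 / 100
= 0.4090 m

0.4090 m


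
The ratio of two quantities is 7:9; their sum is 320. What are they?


Let A = 7k, B = 9k.
7k + 9k = 320
16k = 320 → k = 320/16 = 20
A = 7×20 = 140, B = 9×20 = 180
= A = 140, B = 180

A = 140, B = 180


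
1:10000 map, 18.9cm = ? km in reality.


Real distance = map distance × scale
= 18.9cm × 10000
= 189000 cm = 1890.0 m
= 1.890 km

1.890 km


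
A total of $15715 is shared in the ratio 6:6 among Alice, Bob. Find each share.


Total parts = 6 + 6 = 12
Alice: 15715 × 6/12 = 7857.50
Bob: 15715 × 6/12 = 7857.50
= Alice: $7857.50, Bob: $7857.50

Alice: $7857.50, Bob: $7857.50


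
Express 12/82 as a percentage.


Percentage = (part / whole) × 100
= (12 / 82) × 100
≈ 14.63%

14.63%


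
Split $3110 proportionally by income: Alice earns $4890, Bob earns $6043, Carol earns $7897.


Total income = 4890 + 6043 + 7897 = $18830
Alice: $3110 × 4890/18830 = $807.64
Bob: $3110 × 6043/18830 = $998.07
Carol: $3110 × 7897/18830 = $1304.28
= Alice: $807.64, Bob: $998.07, Carol: $1304.28

Alice: $807.64, Bob: $998.07, Carol: $1304.28


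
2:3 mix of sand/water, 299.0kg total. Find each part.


Total parts = 2 + 3 = 5
sand: 299.0 × 2/5 = 119.6kg
water: 299.0 × 3/5 = 179.4kg
= 119.6kg and 179.4kg

119.6kg and 179.4kg


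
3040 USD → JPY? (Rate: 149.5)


Amount × rate = 3040 × 149.5
= 454480.00 JPY

454480.00 JPY


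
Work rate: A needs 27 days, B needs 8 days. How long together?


Rate of A = 1/27 per day
Rate of B = 1/8 per day
Combined rate = 1/27 + 1/8 = 35/216 ≈ 0.1620 per day
Days = 1 / combined rate = 216/35
≈ 6.17 days

6.17 days


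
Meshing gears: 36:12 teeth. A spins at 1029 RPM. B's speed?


Gear ratio = 36:12 = 3:1
RPM_B = RPM_A × (teeth_A / teeth_B)
= 1029 × (36/12)
= 3087.0 RPM

3087.0 RPM


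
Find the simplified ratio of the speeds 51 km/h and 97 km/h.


Ratio = 51:97
GCD = 1
Simplified = 51:97
Time ratio (same distance) = 97:51
Speed ratio = 51:97

51:97


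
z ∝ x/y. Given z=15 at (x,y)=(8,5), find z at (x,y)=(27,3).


z = k·x/y
Solve for k using the known point: k = z·y/x = 15×5/8 = 75/8 = 9.3750
Now evaluate at x=27, y=3:
z = k × 27 / 3 = (75 × 27) / (8 × 3) = 2025/24
= 84.3750

84.3750


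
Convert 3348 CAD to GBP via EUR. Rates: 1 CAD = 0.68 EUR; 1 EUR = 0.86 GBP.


Step 1: 3348 CAD × 0.68 = 2276.64 EUR
Step 2: 2276.64 EUR × 0.86 = 1957.91 GBP
Implied rate CAD→GBP = 0.68 × 0.86 = 0.5848
= 1957.91 GBP

1957.91 GBP


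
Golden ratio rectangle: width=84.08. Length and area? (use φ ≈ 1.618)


φ = (1 + √5) / 2 ≈ 1.618
Length = width × φ = 84.08 × 1.618 = 136.04144
≈ 136.04
Area = width × length = 84.08 × 136.04144 = 11438.3642752 ≈ 11438.36
= Length: 136.04, Area: 11438.36

Length: 136.04, Area: 11438.36


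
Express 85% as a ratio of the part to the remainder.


85% means 85 parts out of 100; remainder = 15
Part : remainder = 85:15
GCD = 5
= 17:3

17:3


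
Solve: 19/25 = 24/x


Cross multiply: 19 × x = 25 × 24
19x = 600
x = 600 / 19
= 31.58

31.58


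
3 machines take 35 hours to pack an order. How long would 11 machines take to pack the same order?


Inverse proportion: x × y = constant
k = 3 × 35 = 105
y₂ = k / 11 = 105 / 11
= 9.55

9.55


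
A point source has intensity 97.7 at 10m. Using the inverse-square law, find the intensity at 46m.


I₁d₁² = I₂d₂²
I₂ = I₁ × (d₁/d₂)²
= 97.7 × (10/46)²
= 97.7 × 100/2116
= 9770/2116
≈ 4.6172

4.6172


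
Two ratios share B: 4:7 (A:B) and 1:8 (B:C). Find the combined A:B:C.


Match B: multiply A:B by 1 → 4:7
Multiply B:C by 7 → 7:56
Combined: 4:7:56
GCD = 1
= 4:7:56

4:7:56


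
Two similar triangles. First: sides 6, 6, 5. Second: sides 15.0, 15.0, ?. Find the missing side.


Scale factor = 15.0/6 = 2.5
Missing side = 5 × 2.5
= 12.5

12.5


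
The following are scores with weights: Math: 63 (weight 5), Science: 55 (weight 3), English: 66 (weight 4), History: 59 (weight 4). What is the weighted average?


Numerator = 63×5 + 55×3 + 66×4 + 59×4
= 315 + 165 + 264 + 236
= 980
Total weight = 16
Weighted avg = 980/16
= 61.25

61.25


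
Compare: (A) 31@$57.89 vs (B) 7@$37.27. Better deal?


Deal A: $57.89/31 = $1.8674/unit
Deal B: $37.27/7 = $5.3243/unit
A is cheaper per unit
= Deal A

Deal A


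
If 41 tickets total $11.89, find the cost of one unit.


Unit rate = total / quantity
= 11.89 / 41
= $0.29 per unit

$0.29 per unit


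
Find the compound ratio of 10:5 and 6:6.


Compound ratio = (10×6) : (5×6)
= 60:30
GCD = 30
= 2:1

2:1


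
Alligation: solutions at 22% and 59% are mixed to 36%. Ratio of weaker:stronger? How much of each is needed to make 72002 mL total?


Let x parts of 22% mix with y parts of 59%.
22x + 59y = 36(x + y)
22x + 59y = 36x + 36y
x(22 - 36) = y(36 - 59)
x/y = (59 - 36)/(36 - 22) = 23/14
Simplify: 23:14
Total parts = 37; one part = 72002/37 = 1946.00 mL
22% solution: 23×1946.00 = 44758.00 mL
59% solution: 14×1946.00 = 27244.00 mL
= ratio 23:14; 44758.00 mL and 27244.00 mL

ratio 23:14; 44758.00 mL and 27244.00 mL


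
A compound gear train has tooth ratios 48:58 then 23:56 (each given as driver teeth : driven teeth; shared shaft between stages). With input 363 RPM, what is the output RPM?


Stage 1: RPM_B = RPM_A × t_A/t_B = 363 × 48/58 = 17424/58 ≈ 300.41
B and C share a shaft → RPM_C = RPM_B
Stage 2: RPM_D = RPM_C × t_C/t_D = RPM_A × (t_A×t_C)/(t_B×t_D)
Overall ratio = (48×23)/(58×56) = 1104/3248
RPM_D = 363 × 1104/3248 = 400752/3248
≈ 123.38 RPM

123.38 RPM


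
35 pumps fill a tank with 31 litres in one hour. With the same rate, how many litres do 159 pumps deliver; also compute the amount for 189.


Direct proportion: y/x = constant
k = 31/35 ≈ 0.8857
y at x=159: k × 159 = 31 × 159 / 35 = 4929/35 ≈ 140.83
y at x=189: k × 189 = 31 × 189 / 35 = 5859/35 = 167.40
= 140.83 and 167.40

140.83 and 167.40


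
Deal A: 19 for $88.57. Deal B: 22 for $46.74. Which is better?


Deal A: $88.57/19 = $4.6616/unit
Deal B: $46.74/22 = $2.1245/unit
B is cheaper per unit
= Deal B

Deal B


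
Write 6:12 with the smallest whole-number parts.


GCD(6, 12) = 6
6/6 : 12/6
= 1:2

1:2


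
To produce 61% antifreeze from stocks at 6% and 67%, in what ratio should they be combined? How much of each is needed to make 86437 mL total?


Let x parts of 6% mix with y parts of 67%.
6x + 67y = 61(x + y)
6x + 67y = 61x + 61y
x(6 - 61) = y(61 - 67)
x/y = (67 - 61)/(61 - 6) = 6/55
Simplify: 6:55
Total parts = 61; one part = 86437/61 = 1417.00 mL
6% solution: 6×1417.00 = 8502.00 mL
67% solution: 55×1417.00 = 77935.00 mL
= ratio 6:55; 8502.00 mL and 77935.00 mL

ratio 6:55; 8502.00 mL and 77935.00 mL


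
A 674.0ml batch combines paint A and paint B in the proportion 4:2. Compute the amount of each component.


Total parts = 4 + 2 = 6
paint A: 674.0 × 4/6 = 449.3ml
paint B: 674.0 × 2/6 = 224.7ml
= 449.3ml and 224.7ml

449.3ml and 224.7ml


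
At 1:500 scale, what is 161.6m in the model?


Model size = real / scale
= 161.6 / 500
= 0.3232 m

0.3232 m


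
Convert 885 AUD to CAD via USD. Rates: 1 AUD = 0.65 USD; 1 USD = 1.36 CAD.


Step 1: 885 AUD × 0.65 = 575.25 USD
Step 2: 575.25 USD × 1.36 = 782.34 CAD
Implied rate AUD→CAD = 0.65 × 1.36 = 0.8840
= 782.34 CAD

782.34 CAD
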